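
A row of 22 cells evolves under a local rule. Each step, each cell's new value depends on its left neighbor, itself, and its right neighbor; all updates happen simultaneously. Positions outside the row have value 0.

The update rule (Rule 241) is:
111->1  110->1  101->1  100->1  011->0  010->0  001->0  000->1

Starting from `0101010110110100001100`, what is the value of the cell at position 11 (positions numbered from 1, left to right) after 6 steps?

0

step 1: 0010101011011011100111
step 2: 1001010101101101110011
step 3: 0100101010110110111001
step 4: 0010010101011011011100
step 5: 1001001010101101101111
step 6: 0100100101010110110111
position 11 holds 0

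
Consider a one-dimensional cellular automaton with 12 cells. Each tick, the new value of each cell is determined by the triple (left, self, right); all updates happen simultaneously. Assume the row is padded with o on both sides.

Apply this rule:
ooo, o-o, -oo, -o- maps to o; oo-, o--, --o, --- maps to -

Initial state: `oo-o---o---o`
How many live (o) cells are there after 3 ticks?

4

o-oo---o---o
-oo----o---o
oo-----o---o
count of o: 4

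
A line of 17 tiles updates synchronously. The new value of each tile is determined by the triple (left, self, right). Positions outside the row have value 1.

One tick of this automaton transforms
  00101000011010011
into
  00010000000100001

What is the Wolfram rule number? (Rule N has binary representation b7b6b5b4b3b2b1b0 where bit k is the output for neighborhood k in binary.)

position 16: 111 → 1  (bit 7 = 1)
position 10: 110 → 0  (bit 6 = 0)
position 3: 101 → 1  (bit 5 = 1)
position 0: 100 → 0  (bit 4 = 0)
position 9: 011 → 0  (bit 3 = 0)
position 2: 010 → 0  (bit 2 = 0)
position 1: 001 → 0  (bit 1 = 0)
position 6: 000 → 0  (bit 0 = 0)
bits b7..b0 = 10100000 = 160

160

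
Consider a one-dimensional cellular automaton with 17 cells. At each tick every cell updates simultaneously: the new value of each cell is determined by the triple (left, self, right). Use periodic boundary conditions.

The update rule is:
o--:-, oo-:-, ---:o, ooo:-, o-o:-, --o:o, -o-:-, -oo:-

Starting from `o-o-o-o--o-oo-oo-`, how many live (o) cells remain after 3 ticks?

--------o--------
oooooooo--ooooooo
---------o-------
count of o: 1

1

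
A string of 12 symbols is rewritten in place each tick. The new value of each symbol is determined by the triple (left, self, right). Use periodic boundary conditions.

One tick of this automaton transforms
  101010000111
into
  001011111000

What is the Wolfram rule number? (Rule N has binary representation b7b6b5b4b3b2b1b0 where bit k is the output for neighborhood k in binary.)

position 10: 111 → 0  (bit 7 = 0)
position 0: 110 → 0  (bit 6 = 0)
position 1: 101 → 0  (bit 5 = 0)
position 5: 100 → 1  (bit 4 = 1)
position 9: 011 → 0  (bit 3 = 0)
position 2: 010 → 1  (bit 2 = 1)
position 8: 001 → 1  (bit 1 = 1)
position 6: 000 → 1  (bit 0 = 1)
bits b7..b0 = 00010111 = 23

23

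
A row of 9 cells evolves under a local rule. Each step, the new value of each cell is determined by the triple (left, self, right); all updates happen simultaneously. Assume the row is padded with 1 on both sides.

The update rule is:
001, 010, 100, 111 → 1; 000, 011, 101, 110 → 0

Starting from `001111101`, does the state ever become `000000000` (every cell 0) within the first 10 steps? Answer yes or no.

110111000
100010101
010110100
010000111
011001011
000111001
101010110
001010000
111011001
110000110
step 10 is 110000110, still not uniform 0

no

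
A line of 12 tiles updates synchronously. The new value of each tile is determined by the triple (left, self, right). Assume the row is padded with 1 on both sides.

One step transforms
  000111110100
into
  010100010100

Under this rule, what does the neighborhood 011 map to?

At position 3 the neighborhood is 011; the next row has 1 there.

1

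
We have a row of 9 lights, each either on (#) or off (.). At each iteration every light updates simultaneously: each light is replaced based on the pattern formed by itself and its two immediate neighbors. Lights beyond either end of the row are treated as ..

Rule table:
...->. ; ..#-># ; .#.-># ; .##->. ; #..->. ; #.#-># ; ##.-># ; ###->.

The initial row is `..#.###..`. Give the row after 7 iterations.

.###..#..
#..#.##..
#.###.#..
##..###..
.#.#..#..
####.##..
...##.#..

...##.#..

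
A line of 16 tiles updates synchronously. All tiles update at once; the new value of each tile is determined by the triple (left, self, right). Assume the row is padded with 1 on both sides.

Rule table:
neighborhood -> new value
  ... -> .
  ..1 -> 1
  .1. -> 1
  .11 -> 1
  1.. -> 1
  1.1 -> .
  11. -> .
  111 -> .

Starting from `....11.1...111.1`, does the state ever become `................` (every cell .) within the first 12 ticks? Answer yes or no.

no

1..11..11.11...1
.111.111..1.1.11
.1...1..111.1.1.
.11.11111...1.1.
.1..1....1.11.1.
.11111..11.1..1.
.1....111..1111.
.11..11..111....
.1.111.111..1..1
.1.1...1..111111
.1.11.11111.....
.1.1..1....1...1
tick 12 is .1.1..1....1...1, still not uniform .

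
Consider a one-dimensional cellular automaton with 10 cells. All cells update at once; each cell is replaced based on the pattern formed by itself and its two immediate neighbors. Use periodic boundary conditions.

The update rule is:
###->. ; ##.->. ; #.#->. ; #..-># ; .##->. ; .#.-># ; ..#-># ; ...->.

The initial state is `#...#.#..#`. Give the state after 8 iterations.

iteration 1: .#.##.###.
iteration 2: ##.......#
iteration 3: ..#.....#.
iteration 4: .###...###
iteration 5: ....#.#...
iteration 6: ...##.##..
iteration 7: ..#.....#.  (repeats iteration 3; period 4)
iteration 8: .###...###

.###...###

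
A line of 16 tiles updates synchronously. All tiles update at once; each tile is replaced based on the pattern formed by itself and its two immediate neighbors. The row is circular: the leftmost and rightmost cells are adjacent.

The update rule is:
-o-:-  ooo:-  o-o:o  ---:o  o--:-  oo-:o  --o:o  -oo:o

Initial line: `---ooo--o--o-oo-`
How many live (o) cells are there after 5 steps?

12

step 1: oooo-o-o--o-ooo-
step 2: o--oo-o--o-oo-oo
step 3: o-oooo--o-ooooo-
step 4: -oo--o-o-oo---oo
step 5: ooo-o-o-ooo-oooo
count of o: 12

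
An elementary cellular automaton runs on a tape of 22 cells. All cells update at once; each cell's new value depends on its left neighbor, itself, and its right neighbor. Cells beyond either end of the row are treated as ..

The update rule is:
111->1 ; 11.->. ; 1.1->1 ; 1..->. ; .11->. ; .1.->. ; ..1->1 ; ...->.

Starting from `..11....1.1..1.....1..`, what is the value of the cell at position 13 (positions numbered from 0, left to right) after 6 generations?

1

.1.....1.1..1.....1...
1.....1.1..1.....1....
.....1.1..1.....1.....
....1.1..1.....1......
...1.1..1.....1.......
..1.1..1.....1........
position 13 holds 1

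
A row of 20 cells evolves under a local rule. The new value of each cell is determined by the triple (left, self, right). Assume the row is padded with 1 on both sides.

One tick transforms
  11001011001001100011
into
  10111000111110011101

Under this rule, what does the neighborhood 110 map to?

At position 1 the neighborhood is 110; the next row has 0 there.

0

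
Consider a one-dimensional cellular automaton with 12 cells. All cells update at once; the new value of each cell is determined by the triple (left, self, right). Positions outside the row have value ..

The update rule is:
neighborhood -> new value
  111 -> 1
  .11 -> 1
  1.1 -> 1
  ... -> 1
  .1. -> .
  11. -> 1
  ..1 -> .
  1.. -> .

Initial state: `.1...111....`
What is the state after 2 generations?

...1.111.111
11..11111111

11..11111111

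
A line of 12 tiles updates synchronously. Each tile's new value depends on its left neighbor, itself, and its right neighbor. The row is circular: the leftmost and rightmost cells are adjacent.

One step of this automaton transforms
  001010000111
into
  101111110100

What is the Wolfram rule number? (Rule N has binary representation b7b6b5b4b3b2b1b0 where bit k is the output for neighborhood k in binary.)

61

position 10: 111 → 0  (bit 7 = 0)
position 11: 110 → 0  (bit 6 = 0)
position 3: 101 → 1  (bit 5 = 1)
position 0: 100 → 1  (bit 4 = 1)
position 9: 011 → 1  (bit 3 = 1)
position 2: 010 → 1  (bit 2 = 1)
position 1: 001 → 0  (bit 1 = 0)
position 6: 000 → 1  (bit 0 = 1)
bits b7..b0 = 00111101 = 61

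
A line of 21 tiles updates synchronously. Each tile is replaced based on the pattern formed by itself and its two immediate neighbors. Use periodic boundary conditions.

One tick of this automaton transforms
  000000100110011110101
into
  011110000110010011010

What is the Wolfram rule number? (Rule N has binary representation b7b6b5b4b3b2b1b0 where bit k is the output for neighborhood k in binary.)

105

position 14: 111 → 0  (bit 7 = 0)
position 10: 110 → 1  (bit 6 = 1)
position 17: 101 → 1  (bit 5 = 1)
position 0: 100 → 0  (bit 4 = 0)
position 9: 011 → 1  (bit 3 = 1)
position 6: 010 → 0  (bit 2 = 0)
position 5: 001 → 0  (bit 1 = 0)
position 1: 000 → 1  (bit 0 = 1)
bits b7..b0 = 01101001 = 105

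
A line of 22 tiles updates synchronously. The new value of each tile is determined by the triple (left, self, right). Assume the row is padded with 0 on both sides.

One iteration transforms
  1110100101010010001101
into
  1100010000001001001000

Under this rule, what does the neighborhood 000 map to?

At position 16 the neighborhood is 000; the next row has 0 there.

0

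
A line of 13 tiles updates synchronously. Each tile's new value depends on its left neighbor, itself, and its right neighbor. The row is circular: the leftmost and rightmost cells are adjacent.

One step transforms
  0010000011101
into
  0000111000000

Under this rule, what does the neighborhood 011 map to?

0

At position 8 the neighborhood is 011; the next row has 0 there.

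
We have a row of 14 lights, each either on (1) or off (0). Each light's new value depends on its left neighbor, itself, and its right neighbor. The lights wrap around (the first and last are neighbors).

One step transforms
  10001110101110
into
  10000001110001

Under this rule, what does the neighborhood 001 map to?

0

At position 3 the neighborhood is 001; the next row has 0 there.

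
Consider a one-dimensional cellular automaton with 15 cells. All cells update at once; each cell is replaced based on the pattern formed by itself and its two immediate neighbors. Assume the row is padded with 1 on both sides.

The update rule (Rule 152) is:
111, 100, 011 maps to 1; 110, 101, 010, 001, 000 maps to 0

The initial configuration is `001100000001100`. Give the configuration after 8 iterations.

iteration 1: 101010000001010
iteration 2: 000001000000000
iteration 3: 100000100000000
iteration 4: 010000010000000
iteration 5: 001000001000000
iteration 6: 100100000100000
iteration 7: 010010000010000
iteration 8: 001001000001000

001001000001000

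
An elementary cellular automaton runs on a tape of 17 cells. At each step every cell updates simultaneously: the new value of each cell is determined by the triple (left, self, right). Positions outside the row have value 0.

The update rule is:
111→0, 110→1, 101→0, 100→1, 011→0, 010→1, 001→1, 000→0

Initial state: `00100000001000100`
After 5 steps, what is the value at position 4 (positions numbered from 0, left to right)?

1

step 1: 01110000011101110
step 2: 10011000100100011
step 3: 11101101111110101
step 4: 00100100000010101
step 5: 01111110000110101
position 4 holds 1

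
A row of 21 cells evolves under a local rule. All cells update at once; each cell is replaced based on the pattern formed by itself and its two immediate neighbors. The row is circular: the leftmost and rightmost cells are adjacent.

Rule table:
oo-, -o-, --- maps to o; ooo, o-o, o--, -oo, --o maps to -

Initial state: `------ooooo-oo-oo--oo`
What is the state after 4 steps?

--o-o-o-o-o--o--o-o-o

step 1: -oooo-----o--o--o---o
step 2: ----o-ooo-o--o--o-o-o
step 3: -oo-o---o-o--o--o-o-o
step 4: --o-o-o-o-o--o--o-o-o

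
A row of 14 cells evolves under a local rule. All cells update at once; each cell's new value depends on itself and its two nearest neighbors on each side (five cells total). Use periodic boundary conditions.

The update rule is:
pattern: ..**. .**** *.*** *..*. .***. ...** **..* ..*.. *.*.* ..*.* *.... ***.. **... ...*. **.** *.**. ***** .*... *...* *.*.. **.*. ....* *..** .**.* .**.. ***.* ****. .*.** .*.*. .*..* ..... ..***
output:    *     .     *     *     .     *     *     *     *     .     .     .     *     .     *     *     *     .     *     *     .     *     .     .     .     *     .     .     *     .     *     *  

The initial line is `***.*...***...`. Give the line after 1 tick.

*.*.*.***..***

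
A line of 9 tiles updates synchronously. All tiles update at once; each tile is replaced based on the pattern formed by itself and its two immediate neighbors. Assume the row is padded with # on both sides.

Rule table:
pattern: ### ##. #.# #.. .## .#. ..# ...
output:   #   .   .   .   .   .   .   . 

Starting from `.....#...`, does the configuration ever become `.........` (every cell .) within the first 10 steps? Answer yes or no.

yes

.........
all cells are . at step 1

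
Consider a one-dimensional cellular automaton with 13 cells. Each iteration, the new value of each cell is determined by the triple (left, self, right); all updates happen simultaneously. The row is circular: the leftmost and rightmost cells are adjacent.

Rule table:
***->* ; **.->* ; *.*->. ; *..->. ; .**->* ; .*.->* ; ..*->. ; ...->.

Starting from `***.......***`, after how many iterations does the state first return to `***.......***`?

1

iteration 1: ***.......***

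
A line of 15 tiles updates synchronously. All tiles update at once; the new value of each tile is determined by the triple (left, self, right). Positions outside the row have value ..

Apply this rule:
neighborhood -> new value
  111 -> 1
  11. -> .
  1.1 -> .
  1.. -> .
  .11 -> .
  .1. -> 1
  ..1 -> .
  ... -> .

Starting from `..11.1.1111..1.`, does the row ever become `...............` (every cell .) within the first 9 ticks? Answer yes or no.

tick 1: .....1..11...1.
tick 2: .....1.......1.
tick 3: .....1.......1.  (fixed point — unchanged through tick 9)
tick 9 is .....1.......1., still not uniform .

no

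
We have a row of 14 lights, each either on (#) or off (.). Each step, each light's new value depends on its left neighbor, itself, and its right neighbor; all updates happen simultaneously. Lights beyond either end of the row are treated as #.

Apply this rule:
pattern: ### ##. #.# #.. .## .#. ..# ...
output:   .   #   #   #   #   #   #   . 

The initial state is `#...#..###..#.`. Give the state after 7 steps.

##.#####.#####
.###...###....
##.##.##.##..#
.#############
##............
.##..........#
####........##

####........##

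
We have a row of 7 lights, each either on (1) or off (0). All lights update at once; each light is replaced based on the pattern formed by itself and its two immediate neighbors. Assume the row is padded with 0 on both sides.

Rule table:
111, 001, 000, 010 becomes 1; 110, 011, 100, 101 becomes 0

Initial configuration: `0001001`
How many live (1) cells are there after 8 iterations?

1111011
0110000
1000111
1011010
1000010
1011110
1001100
1010001
count of 1: 3

3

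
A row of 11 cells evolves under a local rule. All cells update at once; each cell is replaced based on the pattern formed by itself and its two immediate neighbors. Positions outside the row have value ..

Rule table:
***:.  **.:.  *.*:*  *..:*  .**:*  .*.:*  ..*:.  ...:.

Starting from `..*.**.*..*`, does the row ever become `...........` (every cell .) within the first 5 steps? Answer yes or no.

..***.***.*
..*..**..**
..**.*.*.*.
..*.*******
..***......
step 5 is ..***......, still not uniform .

no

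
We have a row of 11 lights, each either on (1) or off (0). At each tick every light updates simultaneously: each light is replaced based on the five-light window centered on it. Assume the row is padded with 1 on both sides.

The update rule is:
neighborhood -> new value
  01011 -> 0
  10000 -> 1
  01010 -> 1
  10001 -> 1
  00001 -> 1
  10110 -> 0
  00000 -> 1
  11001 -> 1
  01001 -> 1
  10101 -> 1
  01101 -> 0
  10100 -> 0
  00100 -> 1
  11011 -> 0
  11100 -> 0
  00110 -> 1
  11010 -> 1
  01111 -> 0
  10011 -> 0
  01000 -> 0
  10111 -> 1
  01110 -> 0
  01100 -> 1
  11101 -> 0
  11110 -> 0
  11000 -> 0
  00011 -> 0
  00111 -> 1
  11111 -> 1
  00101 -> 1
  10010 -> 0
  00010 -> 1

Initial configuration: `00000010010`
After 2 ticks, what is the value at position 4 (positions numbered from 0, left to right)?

1

tick 1: 01111111010
tick 2: 01011100110
position 4 holds 1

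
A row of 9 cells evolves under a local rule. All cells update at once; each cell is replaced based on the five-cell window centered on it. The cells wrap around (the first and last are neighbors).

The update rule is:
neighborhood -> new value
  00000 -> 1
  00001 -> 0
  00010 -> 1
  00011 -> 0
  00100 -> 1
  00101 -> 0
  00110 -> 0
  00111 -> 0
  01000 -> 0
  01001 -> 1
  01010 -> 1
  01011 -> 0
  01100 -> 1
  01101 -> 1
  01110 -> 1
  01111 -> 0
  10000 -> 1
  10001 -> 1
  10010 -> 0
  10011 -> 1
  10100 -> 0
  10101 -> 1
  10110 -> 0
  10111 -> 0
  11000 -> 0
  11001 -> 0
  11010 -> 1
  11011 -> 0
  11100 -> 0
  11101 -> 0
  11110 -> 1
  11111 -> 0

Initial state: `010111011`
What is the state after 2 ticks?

100010100

tick 1: 110010001
tick 2: 100010100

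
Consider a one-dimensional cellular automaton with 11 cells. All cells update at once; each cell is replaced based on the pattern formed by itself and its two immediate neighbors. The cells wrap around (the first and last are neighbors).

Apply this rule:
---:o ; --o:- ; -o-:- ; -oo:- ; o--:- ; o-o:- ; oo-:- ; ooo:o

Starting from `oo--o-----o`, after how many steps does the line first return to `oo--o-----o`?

o-----ooo--
--ooo--o---
o--o-----oo
-----ooo--o
-ooo--o----
--o-----ooo
----ooo--o-
ooo--o-----
-o-----ooo-
---ooo--o--
oo--o-----o

11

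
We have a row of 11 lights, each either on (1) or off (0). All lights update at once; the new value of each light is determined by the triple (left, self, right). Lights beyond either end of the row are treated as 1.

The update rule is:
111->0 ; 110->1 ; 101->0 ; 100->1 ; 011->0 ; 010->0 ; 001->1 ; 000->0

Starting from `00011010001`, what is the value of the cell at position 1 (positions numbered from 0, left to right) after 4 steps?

step 1: 10101001010
step 2: 10000110000
step 3: 11001011001
step 4: 01110001110
position 1 holds 1

1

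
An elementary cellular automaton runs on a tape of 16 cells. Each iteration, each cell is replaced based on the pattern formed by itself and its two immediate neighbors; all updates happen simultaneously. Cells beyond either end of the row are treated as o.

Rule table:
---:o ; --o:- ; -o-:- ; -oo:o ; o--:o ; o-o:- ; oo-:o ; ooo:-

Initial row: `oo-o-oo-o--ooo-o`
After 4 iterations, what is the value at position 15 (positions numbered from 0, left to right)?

o

iteration 1: -o---oo--o-o-o-o
iteration 2: --oo-ooo-------o
iteration 3: o-oo-o-ooooooo-o
iteration 4: o-oo---o-----o-o
position 15 holds o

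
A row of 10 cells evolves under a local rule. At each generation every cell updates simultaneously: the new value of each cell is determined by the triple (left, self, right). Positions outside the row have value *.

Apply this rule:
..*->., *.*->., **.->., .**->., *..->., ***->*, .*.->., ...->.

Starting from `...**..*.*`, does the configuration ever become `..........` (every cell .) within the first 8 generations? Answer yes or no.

..........
all cells are . at generation 1

yes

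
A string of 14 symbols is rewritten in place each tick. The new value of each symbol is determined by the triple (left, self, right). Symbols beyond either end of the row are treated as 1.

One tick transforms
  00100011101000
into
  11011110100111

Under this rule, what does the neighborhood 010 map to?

At position 2 the neighborhood is 010; the next row has 0 there.

0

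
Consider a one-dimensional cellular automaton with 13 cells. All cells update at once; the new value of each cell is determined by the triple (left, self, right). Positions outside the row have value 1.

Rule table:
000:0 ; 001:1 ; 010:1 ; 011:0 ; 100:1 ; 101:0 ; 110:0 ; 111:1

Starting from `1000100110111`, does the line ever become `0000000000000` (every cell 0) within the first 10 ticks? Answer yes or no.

no

0101111000011
0100110100101
0111000111100
0010101011011
1110101000001
1100101100010
1011100010110
0001010110000
1011010001001
0000011011110
tick 10 is 0000011011110, still not uniform 0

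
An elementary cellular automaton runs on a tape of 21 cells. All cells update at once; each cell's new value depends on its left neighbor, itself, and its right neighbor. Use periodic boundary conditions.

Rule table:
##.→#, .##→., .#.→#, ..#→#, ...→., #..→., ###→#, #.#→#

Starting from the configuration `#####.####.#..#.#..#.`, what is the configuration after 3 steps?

.#####.#####.####.###
#.#####.#####.####.##
##.#####.#####.####.#

##.#####.#####.####.#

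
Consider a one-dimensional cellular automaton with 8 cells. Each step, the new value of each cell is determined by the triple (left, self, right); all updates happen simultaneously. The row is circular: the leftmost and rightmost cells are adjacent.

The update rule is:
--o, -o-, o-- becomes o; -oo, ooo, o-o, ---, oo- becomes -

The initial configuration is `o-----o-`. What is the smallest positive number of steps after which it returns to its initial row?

oo---oo-
--o-o---
-oo-oo--
o-----o-

4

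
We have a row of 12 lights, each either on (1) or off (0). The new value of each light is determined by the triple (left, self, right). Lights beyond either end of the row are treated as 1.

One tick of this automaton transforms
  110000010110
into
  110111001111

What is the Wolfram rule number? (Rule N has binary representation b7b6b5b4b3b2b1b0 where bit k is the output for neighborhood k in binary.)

position 0: 111 → 1  (bit 7 = 1)
position 1: 110 → 1  (bit 6 = 1)
position 8: 101 → 1  (bit 5 = 1)
position 2: 100 → 0  (bit 4 = 0)
position 9: 011 → 1  (bit 3 = 1)
position 7: 010 → 0  (bit 2 = 0)
position 6: 001 → 0  (bit 1 = 0)
position 3: 000 → 1  (bit 0 = 1)
bits b7..b0 = 11101001 = 233

233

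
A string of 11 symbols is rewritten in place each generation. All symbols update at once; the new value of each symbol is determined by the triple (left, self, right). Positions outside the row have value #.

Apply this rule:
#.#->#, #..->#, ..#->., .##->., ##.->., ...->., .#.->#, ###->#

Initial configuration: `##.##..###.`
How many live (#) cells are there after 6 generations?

#.#..#..#.#
.###.##.##.
#.#.#..#..#
.#####.##..
#.###.#..#.
.#.#.###.##
count of #: 7

7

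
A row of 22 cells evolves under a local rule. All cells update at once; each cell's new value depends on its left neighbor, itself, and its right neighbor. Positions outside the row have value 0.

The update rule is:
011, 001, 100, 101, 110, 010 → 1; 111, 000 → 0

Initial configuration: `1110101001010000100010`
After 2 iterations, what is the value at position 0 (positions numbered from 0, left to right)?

1

1011111111111001110111
1110000000001111011101
position 0 holds 1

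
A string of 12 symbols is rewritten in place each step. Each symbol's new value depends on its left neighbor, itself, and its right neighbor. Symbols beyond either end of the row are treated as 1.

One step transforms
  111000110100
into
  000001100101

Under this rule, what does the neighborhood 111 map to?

0

At position 0 the neighborhood is 111; the next row has 0 there.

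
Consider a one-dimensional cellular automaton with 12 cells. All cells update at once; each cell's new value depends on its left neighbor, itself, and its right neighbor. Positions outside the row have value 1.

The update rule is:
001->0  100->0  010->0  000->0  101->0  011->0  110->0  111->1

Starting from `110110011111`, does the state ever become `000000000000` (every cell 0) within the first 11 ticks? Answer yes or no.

yes

100000001111
000000000111
000000000011
000000000001
000000000000
all cells are 0 at tick 5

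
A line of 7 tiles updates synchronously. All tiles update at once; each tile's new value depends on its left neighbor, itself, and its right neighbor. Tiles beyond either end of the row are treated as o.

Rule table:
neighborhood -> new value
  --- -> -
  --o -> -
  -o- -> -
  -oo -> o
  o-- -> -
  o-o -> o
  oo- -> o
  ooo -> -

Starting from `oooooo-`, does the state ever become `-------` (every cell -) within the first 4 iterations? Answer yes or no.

no

-----oo
-----o-
------o
------o
iteration 4 is ------o, still not uniform -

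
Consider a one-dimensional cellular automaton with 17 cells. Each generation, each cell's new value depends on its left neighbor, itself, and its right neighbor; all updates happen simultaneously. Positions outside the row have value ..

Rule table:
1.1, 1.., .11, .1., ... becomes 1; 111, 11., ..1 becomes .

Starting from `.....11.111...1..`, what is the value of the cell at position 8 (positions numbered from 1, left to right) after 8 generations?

.

generation 1: 1111.1.11..11.111
generation 2: 1...1111.1.1.11..
generation 3: 111.1...111111.11
generation 4: 1..1111.1.....11.
generation 5: 11.1...111111.1.1
generation 6: 1.1111.1.....1111
generation 7: 111...111111.1...
generation 8: 1..11.1.....11111
position 8 holds .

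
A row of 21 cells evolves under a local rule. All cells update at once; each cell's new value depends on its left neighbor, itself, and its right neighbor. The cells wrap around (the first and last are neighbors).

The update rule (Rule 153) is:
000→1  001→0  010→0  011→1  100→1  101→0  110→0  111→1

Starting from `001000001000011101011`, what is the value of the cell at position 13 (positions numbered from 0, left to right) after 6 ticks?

1

100111100111011000010
010111010110010111000
000110000101000110111
110101110000110100110
100001101110100010100
011101001100011000010
position 13 holds 1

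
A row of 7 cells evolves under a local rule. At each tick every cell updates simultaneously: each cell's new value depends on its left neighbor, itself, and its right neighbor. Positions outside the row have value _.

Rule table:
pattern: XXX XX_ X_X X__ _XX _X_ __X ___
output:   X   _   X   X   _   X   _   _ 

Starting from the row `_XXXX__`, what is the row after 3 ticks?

tick 1: __XX_X_
tick 2: ____XXX
tick 3: _____X_

_____X_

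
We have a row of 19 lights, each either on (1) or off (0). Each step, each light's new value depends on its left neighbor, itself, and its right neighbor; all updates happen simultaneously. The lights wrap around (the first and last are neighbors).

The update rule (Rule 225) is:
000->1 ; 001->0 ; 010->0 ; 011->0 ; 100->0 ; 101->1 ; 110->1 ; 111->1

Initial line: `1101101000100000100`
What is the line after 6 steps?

0110110010001110000
0011010000100110111
0001100110000011011
0100100010111001101
1000001001011000110
0011100000101010011

0011100000101010011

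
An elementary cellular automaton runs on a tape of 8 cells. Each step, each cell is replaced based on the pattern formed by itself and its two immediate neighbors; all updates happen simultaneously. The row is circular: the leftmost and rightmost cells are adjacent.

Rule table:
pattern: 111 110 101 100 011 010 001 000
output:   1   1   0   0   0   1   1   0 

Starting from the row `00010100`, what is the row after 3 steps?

11010100

step 1: 00110100
step 2: 01010100
step 3: 11010100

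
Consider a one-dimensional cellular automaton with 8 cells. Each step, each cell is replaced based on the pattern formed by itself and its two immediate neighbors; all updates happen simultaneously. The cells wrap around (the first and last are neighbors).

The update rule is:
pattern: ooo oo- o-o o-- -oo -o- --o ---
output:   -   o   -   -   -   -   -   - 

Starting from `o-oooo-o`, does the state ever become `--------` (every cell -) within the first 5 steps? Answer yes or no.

o----o--
--------
all cells are - at step 2

yes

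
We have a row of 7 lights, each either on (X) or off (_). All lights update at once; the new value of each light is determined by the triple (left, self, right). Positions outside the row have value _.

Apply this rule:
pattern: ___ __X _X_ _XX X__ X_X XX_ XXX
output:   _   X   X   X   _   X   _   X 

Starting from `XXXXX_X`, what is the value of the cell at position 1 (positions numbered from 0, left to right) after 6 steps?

X

step 1: XXXX_XX
step 2: XXX_XX_
step 3: XX_XX__
step 4: X_XX___
step 5: XXX____
step 6: XX_____
position 1 holds X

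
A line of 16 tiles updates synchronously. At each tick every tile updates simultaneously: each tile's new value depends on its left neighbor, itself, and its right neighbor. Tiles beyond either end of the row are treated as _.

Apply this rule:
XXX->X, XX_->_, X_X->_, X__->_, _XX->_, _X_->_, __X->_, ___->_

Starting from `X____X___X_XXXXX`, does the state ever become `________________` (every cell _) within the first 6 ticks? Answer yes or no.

yes

____________XXX_
_____________X__
________________
all cells are _ at tick 3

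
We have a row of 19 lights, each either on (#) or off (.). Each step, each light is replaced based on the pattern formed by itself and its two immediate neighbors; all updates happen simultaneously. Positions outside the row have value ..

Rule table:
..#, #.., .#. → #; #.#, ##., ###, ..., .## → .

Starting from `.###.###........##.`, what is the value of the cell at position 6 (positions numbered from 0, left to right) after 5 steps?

.

#.......#......#..#
##.....###....#####
..#...#...#..#.....
.###.###.######....
#..............#...
position 6 holds .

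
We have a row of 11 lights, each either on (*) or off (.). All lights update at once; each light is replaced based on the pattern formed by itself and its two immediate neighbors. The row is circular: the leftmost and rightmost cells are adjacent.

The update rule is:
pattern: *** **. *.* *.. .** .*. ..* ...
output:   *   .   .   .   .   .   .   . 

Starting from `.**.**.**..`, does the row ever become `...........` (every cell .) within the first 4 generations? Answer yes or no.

yes

generation 1: ...........
all cells are . at generation 1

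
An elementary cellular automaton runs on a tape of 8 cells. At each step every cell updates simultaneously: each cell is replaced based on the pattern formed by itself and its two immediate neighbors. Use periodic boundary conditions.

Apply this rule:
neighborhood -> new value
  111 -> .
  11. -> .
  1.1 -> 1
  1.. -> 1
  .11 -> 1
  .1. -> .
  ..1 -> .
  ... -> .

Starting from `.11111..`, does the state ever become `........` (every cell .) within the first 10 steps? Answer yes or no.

no

step 1: .1....1.
step 2: ..1....1
step 3: 1..1....
step 4: .1..1...
step 5: ..1..1..
step 6: ...1..1.
step 7: ....1..1
step 8: 1....1..
step 9: .1....1.  (repeats step 1; period 8)
step 10: ..1....1
step 10 is ..1....1, still not uniform .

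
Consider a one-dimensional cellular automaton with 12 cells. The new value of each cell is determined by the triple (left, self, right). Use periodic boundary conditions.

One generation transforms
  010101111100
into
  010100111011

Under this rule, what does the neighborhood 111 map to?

At position 6 the neighborhood is 111; the next row has 1 there.

1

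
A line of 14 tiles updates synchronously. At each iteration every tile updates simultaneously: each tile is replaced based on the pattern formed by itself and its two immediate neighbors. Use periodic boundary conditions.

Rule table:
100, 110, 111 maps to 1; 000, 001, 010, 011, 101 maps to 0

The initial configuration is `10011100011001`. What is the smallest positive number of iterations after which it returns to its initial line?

14

iteration 1: 11001110001100
iteration 2: 01100111000110
iteration 3: 00110011100011
iteration 4: 10011001110001
iteration 5: 11001100111000
iteration 6: 01100110011100
iteration 7: 00110011001110
iteration 8: 00011001100111
iteration 9: 10001100110011
iteration 10: 11000110011001
iteration 11: 11100011001100
iteration 12: 01110001100110
iteration 13: 00111000110011
iteration 14: 10011100011001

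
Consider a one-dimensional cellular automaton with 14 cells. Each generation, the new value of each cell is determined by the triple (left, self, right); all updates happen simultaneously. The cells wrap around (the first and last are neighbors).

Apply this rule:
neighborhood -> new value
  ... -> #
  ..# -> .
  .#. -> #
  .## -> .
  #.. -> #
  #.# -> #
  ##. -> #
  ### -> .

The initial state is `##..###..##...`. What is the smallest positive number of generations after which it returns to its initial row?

7

.##...##..###.
..###..##...##
#...##..###..#
###..##...##..
..##..###..##.
#..##...##..##
##..###..##...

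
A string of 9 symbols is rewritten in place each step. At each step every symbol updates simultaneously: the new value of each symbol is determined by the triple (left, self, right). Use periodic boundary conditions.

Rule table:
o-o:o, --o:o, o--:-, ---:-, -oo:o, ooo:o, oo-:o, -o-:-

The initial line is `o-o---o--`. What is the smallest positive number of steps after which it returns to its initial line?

-o---o--o
o---o--o-
---o--o-o
--o--o-o-
-o--o-o--
o--o-o---
--o-o---o
-o-o---o-
o-o---o--

9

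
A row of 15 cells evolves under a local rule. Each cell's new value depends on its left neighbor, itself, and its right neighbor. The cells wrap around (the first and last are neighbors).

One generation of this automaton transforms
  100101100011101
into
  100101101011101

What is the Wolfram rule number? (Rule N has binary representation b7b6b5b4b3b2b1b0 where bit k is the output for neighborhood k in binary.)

205

position 11: 111 → 1  (bit 7 = 1)
position 0: 110 → 1  (bit 6 = 1)
position 4: 101 → 0  (bit 5 = 0)
position 1: 100 → 0  (bit 4 = 0)
position 5: 011 → 1  (bit 3 = 1)
position 3: 010 → 1  (bit 2 = 1)
position 2: 001 → 0  (bit 1 = 0)
position 8: 000 → 1  (bit 0 = 1)
bits b7..b0 = 11001101 = 205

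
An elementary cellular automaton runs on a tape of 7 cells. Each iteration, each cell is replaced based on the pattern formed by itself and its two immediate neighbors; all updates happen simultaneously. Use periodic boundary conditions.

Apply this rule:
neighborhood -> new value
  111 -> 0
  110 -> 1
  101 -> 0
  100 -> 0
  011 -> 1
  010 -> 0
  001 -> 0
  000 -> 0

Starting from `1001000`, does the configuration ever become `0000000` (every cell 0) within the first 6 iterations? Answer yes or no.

0000000
all cells are 0 at iteration 1

yes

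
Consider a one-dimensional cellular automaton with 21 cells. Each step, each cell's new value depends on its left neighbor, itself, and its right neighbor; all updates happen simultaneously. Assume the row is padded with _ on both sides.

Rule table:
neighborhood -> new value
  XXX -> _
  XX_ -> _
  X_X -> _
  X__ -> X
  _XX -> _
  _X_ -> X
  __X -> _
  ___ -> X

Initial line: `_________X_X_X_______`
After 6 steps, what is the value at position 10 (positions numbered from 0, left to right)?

XXXXXXXX_X_X_XXXXXXXX
_________X_X_________
XXXXXXXX_X_XXXXXXXXXX
_________X___________
XXXXXXXX_XXXXXXXXXXXX
_____________________
position 10 holds _

_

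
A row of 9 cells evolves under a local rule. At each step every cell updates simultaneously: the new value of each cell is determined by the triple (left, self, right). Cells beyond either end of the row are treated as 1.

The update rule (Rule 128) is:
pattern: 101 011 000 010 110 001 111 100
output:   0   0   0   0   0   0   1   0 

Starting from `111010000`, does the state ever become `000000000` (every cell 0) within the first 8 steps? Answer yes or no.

yes

110000000
100000000
000000000
all cells are 0 at step 3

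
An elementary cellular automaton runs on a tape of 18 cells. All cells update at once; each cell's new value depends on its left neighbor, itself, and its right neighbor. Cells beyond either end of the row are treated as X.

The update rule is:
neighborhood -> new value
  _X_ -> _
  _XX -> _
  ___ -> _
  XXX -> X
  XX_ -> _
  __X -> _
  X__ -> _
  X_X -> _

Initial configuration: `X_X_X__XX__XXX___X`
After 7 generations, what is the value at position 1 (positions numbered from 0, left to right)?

_

____________X_____
__________________
__________________  (fixed point — unchanged through generation 7)
position 1 holds _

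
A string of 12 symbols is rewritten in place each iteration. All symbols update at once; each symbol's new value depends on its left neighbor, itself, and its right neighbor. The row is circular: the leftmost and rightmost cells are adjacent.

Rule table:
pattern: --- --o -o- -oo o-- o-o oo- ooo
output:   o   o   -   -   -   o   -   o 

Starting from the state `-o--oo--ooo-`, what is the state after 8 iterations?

o--o---o-o--
--o--oo-o--o
-o--o--o--o-
o--o--o--o--
--o--o--o--o
-o--o--o--o-  (repeats iteration 3; period 3)
iteration 8: --o--o--o--o

--o--o--o--o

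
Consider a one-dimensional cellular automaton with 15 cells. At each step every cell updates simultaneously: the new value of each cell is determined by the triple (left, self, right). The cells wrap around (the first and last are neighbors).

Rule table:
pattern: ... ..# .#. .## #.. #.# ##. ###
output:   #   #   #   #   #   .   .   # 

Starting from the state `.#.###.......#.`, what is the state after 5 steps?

#############.#

##.##.#########
#..#..#########
.##############
.#############.
#############.#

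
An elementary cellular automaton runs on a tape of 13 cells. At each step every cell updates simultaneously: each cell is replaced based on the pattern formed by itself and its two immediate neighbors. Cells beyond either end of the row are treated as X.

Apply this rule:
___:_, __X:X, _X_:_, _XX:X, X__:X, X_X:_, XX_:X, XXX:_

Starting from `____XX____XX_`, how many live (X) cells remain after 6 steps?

6

step 1: X__XXXX__XXX_
step 2: XXXX__XXXX_X_
step 3: ___XXXX__X___
step 4: X_XX__XXX_X_X
step 5: X_XXXXX_X___X
step 6: X_X___X__X_XX
count of X: 6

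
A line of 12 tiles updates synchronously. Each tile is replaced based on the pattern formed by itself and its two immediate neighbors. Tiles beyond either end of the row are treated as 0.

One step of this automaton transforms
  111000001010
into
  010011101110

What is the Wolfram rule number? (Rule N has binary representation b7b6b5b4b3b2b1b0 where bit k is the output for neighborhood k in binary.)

position 1: 111 → 1  (bit 7 = 1)
position 2: 110 → 0  (bit 6 = 0)
position 9: 101 → 1  (bit 5 = 1)
position 3: 100 → 0  (bit 4 = 0)
position 0: 011 → 0  (bit 3 = 0)
position 8: 010 → 1  (bit 2 = 1)
position 7: 001 → 0  (bit 1 = 0)
position 4: 000 → 1  (bit 0 = 1)
bits b7..b0 = 10100101 = 165

165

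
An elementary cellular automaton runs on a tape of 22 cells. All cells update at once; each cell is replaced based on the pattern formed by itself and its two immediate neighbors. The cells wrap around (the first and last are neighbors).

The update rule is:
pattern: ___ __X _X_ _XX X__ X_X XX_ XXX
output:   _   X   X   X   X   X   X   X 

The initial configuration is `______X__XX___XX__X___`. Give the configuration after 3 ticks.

___XXXXXXXXXXXXXXXXXXX

tick 1: _____XXXXXXX_XXXXXXX__
tick 2: ____XXXXXXXXXXXXXXXXX_
tick 3: ___XXXXXXXXXXXXXXXXXXX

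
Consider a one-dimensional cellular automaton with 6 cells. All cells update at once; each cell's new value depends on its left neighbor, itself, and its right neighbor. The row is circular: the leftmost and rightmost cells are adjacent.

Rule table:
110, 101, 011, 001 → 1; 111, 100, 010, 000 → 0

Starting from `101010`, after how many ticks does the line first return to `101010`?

2

010101
101010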